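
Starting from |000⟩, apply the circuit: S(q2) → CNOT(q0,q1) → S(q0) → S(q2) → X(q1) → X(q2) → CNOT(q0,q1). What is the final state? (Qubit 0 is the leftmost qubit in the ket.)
|011⟩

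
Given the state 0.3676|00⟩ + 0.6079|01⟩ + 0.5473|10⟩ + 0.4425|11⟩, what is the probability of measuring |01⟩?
0.3695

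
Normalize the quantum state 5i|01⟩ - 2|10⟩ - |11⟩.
0.9129i|01⟩ - 0.3651|10⟩ - 0.1826|11⟩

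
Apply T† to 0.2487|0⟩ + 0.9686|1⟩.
0.2487|0⟩ + (0.6849 - 0.6849i)|1⟩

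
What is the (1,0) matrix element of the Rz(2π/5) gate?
0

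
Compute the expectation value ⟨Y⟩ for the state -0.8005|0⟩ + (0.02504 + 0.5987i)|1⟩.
-0.9585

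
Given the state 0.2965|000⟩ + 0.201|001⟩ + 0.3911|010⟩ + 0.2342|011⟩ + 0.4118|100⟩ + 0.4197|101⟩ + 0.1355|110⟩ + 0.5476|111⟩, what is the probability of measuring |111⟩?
0.2999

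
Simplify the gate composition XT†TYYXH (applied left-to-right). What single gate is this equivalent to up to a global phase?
H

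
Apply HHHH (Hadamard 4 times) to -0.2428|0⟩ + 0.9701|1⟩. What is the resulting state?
-0.2428|0⟩ + 0.9701|1⟩

H² = I, so an even number of Hadamards cancels: H^4 = I and the state is unchanged.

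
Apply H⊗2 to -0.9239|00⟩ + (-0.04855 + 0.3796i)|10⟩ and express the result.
(-0.4862 + 0.1898i)|00⟩ + (-0.4862 + 0.1898i)|01⟩ + (-0.4377 - 0.1898i)|10⟩ + (-0.4377 - 0.1898i)|11⟩

H⊗2 gives amp(|y⟩) = (1/2) Σ_x (−1)^(x·y) amp(|x⟩), where x·y is the number of positions in which both x and y have a 1.
|00⟩: (-0.9239 + (-0.04855 + 0.3796i))/2 = (-0.4862 + 0.1898i)
|01⟩: (-0.9239 + (-0.04855 + 0.3796i))/2 = (-0.4862 + 0.1898i)
|10⟩: (-0.9239 - (-0.04855 + 0.3796i))/2 = (-0.4377 - 0.1898i)
|11⟩: (-0.9239 - (-0.04855 + 0.3796i))/2 = (-0.4377 - 0.1898i)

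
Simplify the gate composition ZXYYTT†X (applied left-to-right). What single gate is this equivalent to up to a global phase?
Z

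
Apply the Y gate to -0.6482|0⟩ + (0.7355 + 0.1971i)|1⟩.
(0.1971 - 0.7355i)|0⟩ - 0.6482i|1⟩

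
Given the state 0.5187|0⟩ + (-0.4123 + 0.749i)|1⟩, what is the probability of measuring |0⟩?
0.269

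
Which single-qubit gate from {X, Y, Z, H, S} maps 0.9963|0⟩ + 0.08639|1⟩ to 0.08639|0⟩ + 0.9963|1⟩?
X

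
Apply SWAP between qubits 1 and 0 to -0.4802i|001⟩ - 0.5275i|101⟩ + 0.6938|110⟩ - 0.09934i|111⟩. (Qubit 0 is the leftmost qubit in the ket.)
-0.4802i|001⟩ - 0.5275i|011⟩ + 0.6938|110⟩ - 0.09934i|111⟩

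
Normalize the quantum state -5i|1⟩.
-i|1⟩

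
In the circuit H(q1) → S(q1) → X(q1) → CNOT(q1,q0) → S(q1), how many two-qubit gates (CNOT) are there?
1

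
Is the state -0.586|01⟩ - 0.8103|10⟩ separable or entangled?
Entangled

Writing the state as a|00⟩ + b|01⟩ + c|10⟩ + d|11⟩, it is a product state iff ad − bc = 0.
Here (a, b, c, d) = (0, -0.586, -0.8103, 0): ad − bc = (0)(0) − (-0.586)(-0.8103) = -0.4748 ≠ 0, so the state is entangled.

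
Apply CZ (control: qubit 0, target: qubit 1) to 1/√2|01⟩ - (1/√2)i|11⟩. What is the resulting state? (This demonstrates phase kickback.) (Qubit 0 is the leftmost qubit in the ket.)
1/√2|01⟩ + (1/√2)i|11⟩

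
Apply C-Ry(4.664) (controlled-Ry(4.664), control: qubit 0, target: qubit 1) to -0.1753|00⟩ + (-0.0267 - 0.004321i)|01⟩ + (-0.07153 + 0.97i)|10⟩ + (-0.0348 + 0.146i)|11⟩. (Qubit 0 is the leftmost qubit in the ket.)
-0.1753|00⟩ + (-0.0267 - 0.004321i)|01⟩ + (0.07454 - 0.7748i)|10⟩ + (-0.02778 + 0.6016i)|11⟩

C-Ry(4.664) leaves the control-|0⟩ kets |00⟩, |01⟩ unchanged and applies Ry(4.664) to qubit 1 on the control-|1⟩ pair (|10⟩, |11⟩).
Ry(4.664) = [[cos(θ/2), −sin(θ/2)], [sin(θ/2), cos(θ/2)]]; θ = 4.664, cos(θ/2) ≈ -0.689793, sin(θ/2) ≈ 0.724006.
With a = amp(|10⟩) = (-0.07153 + 0.97i) and b = amp(|11⟩) = (-0.0348 + 0.146i):
new amp(|10⟩) = (-0.689793)·a + (-0.724006)·b = (0.07454 - 0.7748i)
new amp(|11⟩) = (0.724006)·a + (-0.689793)·b = (-0.02778 + 0.6016i)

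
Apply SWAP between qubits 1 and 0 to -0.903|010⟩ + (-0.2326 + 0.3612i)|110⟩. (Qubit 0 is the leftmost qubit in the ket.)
-0.903|100⟩ + (-0.2326 + 0.3612i)|110⟩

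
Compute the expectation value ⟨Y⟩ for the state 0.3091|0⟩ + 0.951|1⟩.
0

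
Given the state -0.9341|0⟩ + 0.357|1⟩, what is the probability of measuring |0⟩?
0.8725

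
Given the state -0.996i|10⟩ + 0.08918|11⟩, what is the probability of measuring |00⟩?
0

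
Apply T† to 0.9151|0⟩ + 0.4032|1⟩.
0.9151|0⟩ + (0.2851 - 0.2851i)|1⟩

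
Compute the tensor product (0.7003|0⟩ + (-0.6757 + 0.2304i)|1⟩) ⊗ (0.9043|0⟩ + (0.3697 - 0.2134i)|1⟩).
0.6333|00⟩ + (0.2589 - 0.1494i)|01⟩ + (-0.611 + 0.2084i)|10⟩ + (-0.2006 + 0.2294i)|11⟩

amp(|b₁b₂…⟩) = product of the factor amplitudes for bits b₁, b₂, …; only kets whose every factor amplitude is nonzero survive.
|00⟩: (0.7003)(0.9043) = 0.6333
|01⟩: (0.7003)(0.3697 - 0.2134i) = (0.2589 - 0.1494i)
|10⟩: (-0.6757 + 0.2304i)(0.9043) = (-0.611 + 0.2084i)
|11⟩: (-0.6757 + 0.2304i)(0.3697 - 0.2134i) = (-0.2006 + 0.2294i)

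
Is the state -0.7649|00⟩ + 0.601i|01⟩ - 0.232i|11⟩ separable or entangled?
Entangled

Writing the state as a|00⟩ + b|01⟩ + c|10⟩ + d|11⟩, it is a product state iff ad − bc = 0.
Here (a, b, c, d) = (-0.7649, 0.601i, 0, -0.232i): ad − bc = (-0.7649)(-0.232i) − (0.601i)(0) = 0.1775i ≠ 0, so the state is entangled.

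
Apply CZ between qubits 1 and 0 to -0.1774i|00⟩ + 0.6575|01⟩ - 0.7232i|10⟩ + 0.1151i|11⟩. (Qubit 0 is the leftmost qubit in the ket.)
-0.1774i|00⟩ + 0.6575|01⟩ - 0.7232i|10⟩ - 0.1151i|11⟩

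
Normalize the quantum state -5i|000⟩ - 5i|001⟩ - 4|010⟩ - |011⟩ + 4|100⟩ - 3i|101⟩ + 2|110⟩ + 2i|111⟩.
-(1/2)i|000⟩ - (1/2)i|001⟩ - 0.4|010⟩ - 0.1|011⟩ + 0.4|100⟩ - 0.3i|101⟩ + 0.2|110⟩ + 0.2i|111⟩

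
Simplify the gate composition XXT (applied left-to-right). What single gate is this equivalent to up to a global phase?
T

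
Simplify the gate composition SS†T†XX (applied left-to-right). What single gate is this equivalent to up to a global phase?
T†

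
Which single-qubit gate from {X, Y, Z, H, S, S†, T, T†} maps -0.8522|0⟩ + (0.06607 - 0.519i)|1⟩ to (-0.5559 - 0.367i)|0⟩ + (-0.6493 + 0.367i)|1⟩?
H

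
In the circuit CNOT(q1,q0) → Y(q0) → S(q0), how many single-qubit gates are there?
2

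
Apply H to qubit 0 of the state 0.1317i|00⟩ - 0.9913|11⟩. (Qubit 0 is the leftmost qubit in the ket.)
0.09313i|00⟩ - 0.701|01⟩ + 0.09313i|10⟩ + 0.701|11⟩

H on qubit 0 mixes each pair of kets that differ only in qubit 0: amplitudes (a, b) of (|…0…⟩, |…1…⟩) become ((a + b)/√2, (a − b)/√2). Kets absent from the input have amplitude 0.
(|00⟩, |10⟩): (a, b) = (0.1317i, 0) → (0.09313i, 0.09313i)
(|01⟩, |11⟩): (a, b) = (0, -0.9913) → (-0.701, 0.701)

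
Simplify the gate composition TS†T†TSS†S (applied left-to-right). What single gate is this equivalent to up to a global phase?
T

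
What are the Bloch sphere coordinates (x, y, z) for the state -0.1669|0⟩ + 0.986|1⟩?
(-0.3291, 0, -0.9443)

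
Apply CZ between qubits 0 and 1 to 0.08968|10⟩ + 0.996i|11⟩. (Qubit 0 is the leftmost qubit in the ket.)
0.08968|10⟩ - 0.996i|11⟩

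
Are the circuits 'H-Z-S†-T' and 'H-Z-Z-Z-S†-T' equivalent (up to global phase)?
Yes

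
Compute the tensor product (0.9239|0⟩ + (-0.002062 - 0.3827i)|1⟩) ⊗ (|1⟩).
0.9239|01⟩ + (-0.002062 - 0.3827i)|11⟩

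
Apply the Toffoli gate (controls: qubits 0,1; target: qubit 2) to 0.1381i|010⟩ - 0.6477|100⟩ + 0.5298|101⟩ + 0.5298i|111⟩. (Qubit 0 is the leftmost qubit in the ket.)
0.1381i|010⟩ - 0.6477|100⟩ + 0.5298|101⟩ + 0.5298i|110⟩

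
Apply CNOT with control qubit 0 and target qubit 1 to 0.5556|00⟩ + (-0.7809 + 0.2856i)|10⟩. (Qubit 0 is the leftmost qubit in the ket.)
0.5556|00⟩ + (-0.7809 + 0.2856i)|11⟩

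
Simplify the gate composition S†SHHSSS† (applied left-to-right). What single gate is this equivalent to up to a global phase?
S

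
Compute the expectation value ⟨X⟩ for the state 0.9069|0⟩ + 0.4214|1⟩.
0.7643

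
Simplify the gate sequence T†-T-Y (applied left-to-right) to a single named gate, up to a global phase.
Y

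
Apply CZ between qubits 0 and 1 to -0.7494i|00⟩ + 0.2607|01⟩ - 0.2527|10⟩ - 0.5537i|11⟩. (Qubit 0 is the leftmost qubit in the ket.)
-0.7494i|00⟩ + 0.2607|01⟩ - 0.2527|10⟩ + 0.5537i|11⟩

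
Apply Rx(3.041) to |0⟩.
0.05028|0⟩ - 0.9987i|1⟩

Rx(3.041) = [[cos(θ/2), −i·sin(θ/2)], [−i·sin(θ/2), cos(θ/2)]]; θ = 3.041, cos(θ/2) ≈ 0.0502751, sin(θ/2) ≈ 0.998735.
With a = amp(|0⟩) = 1 and b = amp(|1⟩) = 0:
new amp(|0⟩) = (0.0502751)·a + (-0.998735i)·b = 0.05028
new amp(|1⟩) = (-0.998735i)·a + (0.0502751)·b = -0.9987i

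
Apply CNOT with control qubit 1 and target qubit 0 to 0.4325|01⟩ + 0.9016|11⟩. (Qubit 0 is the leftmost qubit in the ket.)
0.9016|01⟩ + 0.4325|11⟩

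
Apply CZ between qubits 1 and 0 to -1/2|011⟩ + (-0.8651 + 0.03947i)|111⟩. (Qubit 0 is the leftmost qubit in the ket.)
-1/2|011⟩ + (0.8651 - 0.03947i)|111⟩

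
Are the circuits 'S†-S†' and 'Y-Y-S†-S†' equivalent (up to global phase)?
Yes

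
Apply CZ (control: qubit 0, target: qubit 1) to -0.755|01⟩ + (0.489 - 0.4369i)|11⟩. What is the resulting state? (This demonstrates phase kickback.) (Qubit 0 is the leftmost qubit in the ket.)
-0.755|01⟩ + (-0.489 + 0.4369i)|11⟩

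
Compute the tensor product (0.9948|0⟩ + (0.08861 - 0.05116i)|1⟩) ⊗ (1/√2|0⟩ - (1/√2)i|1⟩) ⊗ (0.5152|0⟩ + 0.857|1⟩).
0.3624|000⟩ + 0.6028|001⟩ - 0.3624i|010⟩ - 0.6028i|011⟩ + (0.03228 - 0.01864i)|100⟩ + (0.0537 - 0.031i)|101⟩ + (-0.01864 - 0.03228i)|110⟩ + (-0.031 - 0.0537i)|111⟩

amp(|b₁b₂…⟩) = product of the factor amplitudes for bits b₁, b₂, …; only kets whose every factor amplitude is nonzero survive.
|000⟩: (0.9948)(1/√2)(0.5152) = 0.3624
|001⟩: (0.9948)(1/√2)(0.857) = 0.6028
|010⟩: (0.9948)(-(1/√2)i)(0.5152) = -0.3624i
|011⟩: (0.9948)(-(1/√2)i)(0.857) = -0.6028i
|100⟩: (0.08861 - 0.05116i)(1/√2)(0.5152) = (0.03228 - 0.01864i)
|101⟩: (0.08861 - 0.05116i)(1/√2)(0.857) = (0.0537 - 0.031i)
|110⟩: (0.08861 - 0.05116i)(-(1/√2)i)(0.5152) = (-0.01864 - 0.03228i)
|111⟩: (0.08861 - 0.05116i)(-(1/√2)i)(0.857) = (-0.031 - 0.0537i)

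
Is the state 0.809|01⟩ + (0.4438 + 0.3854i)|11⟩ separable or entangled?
Separable

Writing the state as a|00⟩ + b|01⟩ + c|10⟩ + d|11⟩, it is a product state iff ad − bc = 0.
Here (a, b, c, d) = (0, 0.809, 0, (0.4438 + 0.3854i)): ad − bc = (0)(0.4438 + 0.3854i) − (0.809)(0) = 0, so the state is separable.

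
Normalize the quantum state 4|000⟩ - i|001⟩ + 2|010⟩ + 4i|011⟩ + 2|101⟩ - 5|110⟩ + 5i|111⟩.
0.4193|000⟩ - 0.1048i|001⟩ + 0.2097|010⟩ + 0.4193i|011⟩ + 0.2097|101⟩ - 0.5241|110⟩ + 0.5241i|111⟩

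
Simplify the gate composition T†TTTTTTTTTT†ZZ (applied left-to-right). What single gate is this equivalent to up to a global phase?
T†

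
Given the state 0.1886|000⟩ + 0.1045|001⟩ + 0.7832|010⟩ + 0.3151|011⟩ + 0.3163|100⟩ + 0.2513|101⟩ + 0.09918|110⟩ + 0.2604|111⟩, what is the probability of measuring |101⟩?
0.06315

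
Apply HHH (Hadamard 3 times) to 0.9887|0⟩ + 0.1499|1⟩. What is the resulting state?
0.8051|0⟩ + 0.5931|1⟩

H² = I, so H^3 = H: a single Hadamard. With (a, b) = (0.9887, 0.1499), H gives ((a + b)/√2, (a − b)/√2) = (0.8051, 0.5931).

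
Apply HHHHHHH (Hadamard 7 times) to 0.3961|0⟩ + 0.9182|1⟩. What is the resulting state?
0.9294|0⟩ - 0.3692|1⟩

H² = I, so H^7 = H: a single Hadamard. With (a, b) = (0.3961, 0.9182), H gives ((a + b)/√2, (a − b)/√2) = (0.9294, -0.3692).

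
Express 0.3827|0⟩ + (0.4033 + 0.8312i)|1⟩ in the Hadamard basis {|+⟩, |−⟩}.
(0.5558 + 0.5877i)|+⟩ + (-0.01457 - 0.5877i)|−⟩

With |ψ⟩ = α|0⟩ + β|1⟩, the Hadamard-basis coefficients are ⟨+|ψ⟩ = (α + β)/√2 and ⟨−|ψ⟩ = (α − β)/√2.
Here α = 0.3827, β = (0.4033 + 0.8312i): (α + β)/√2 = (0.5558 + 0.5877i), (α − β)/√2 = (-0.01457 - 0.5877i).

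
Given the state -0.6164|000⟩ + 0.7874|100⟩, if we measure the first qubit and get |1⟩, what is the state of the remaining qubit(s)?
|00⟩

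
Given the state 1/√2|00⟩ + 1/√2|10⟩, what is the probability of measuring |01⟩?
0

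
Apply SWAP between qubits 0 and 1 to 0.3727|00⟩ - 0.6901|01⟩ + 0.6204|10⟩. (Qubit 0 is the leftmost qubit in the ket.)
0.3727|00⟩ + 0.6204|01⟩ - 0.6901|10⟩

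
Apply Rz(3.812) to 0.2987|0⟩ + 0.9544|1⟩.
(-0.09826 - 0.2821i)|0⟩ + (-0.314 + 0.9013i)|1⟩

Rz(3.812) = [[e^(−iθ/2), 0], [0, e^(iθ/2)]] with e^(±iθ/2) = cos(θ/2) ± i·sin(θ/2); θ = 3.812, cos(θ/2) ≈ -0.328962, sin(θ/2) ≈ 0.944343.
With a = amp(|0⟩) = 0.2987 and b = amp(|1⟩) = 0.9544:
new amp(|0⟩) = (-0.328962 - 0.944343i)·a = (-0.09826 - 0.2821i)
new amp(|1⟩) = (-0.328962 + 0.944343i)·b = (-0.314 + 0.9013i)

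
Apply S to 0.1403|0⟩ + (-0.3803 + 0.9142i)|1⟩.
0.1403|0⟩ + (-0.9142 - 0.3803i)|1⟩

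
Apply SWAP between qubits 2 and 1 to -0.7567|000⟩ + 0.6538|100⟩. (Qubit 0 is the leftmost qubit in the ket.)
-0.7567|000⟩ + 0.6538|100⟩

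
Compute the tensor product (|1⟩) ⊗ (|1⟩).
|11⟩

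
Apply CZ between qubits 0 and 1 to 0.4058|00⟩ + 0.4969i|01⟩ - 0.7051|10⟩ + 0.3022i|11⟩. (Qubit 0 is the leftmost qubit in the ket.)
0.4058|00⟩ + 0.4969i|01⟩ - 0.7051|10⟩ - 0.3022i|11⟩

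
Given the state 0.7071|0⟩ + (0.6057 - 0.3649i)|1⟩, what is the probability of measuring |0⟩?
0.5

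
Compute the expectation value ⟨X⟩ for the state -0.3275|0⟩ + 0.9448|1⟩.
-0.6188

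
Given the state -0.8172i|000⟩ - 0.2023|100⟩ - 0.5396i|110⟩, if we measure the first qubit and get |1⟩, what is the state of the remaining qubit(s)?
-0.351|00⟩ - 0.9364i|10⟩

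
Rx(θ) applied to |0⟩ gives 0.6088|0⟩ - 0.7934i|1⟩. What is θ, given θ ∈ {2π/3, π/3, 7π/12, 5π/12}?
7π/12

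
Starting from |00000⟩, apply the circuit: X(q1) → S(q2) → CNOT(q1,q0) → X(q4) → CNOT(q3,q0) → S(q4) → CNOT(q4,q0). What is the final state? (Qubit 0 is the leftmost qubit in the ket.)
i|01001⟩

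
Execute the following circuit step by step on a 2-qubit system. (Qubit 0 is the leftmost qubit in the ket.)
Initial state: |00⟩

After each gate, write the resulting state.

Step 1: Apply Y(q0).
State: i|10⟩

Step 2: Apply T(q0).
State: (-1/√2 + (1/√2)i)|10⟩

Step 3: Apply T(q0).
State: -|10⟩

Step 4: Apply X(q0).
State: -|00⟩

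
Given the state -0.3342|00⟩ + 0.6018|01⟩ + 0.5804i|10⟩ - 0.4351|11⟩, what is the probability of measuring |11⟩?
0.1893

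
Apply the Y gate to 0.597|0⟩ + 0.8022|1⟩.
-0.8022i|0⟩ + 0.597i|1⟩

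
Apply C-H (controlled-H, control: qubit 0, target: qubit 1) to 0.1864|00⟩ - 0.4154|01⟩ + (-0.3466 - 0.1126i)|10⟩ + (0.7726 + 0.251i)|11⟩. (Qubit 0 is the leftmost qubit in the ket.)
0.1864|00⟩ - 0.4154|01⟩ + (0.3012 + 0.09786i)|10⟩ + (-0.7914 - 0.2571i)|11⟩

C-H leaves the control-|0⟩ kets |00⟩, |01⟩ unchanged and applies H to qubit 1 on the control-|1⟩ pair (|10⟩, |11⟩).
H = [[1/√2, 1/√2], [1/√2, -1/√2]].
With a = amp(|10⟩) = (-0.3466 - 0.1126i) and b = amp(|11⟩) = (0.7726 + 0.251i):
new amp(|10⟩) = (1/√2)·a + (1/√2)·b = (0.3012 + 0.09786i)
new amp(|11⟩) = (1/√2)·a + (-1/√2)·b = (-0.7914 - 0.2571i)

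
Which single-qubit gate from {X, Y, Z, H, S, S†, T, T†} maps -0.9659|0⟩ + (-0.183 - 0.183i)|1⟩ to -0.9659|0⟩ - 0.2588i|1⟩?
T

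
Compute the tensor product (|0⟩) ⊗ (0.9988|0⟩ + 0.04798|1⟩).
0.9988|00⟩ + 0.04798|01⟩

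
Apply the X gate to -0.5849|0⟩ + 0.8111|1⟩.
0.8111|0⟩ - 0.5849|1⟩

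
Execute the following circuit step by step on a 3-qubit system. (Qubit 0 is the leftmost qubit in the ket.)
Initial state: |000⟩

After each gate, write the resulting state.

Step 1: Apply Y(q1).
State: i|010⟩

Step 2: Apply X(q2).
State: i|011⟩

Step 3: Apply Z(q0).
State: i|011⟩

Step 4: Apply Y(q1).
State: |001⟩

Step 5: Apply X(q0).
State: |101⟩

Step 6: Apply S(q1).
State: |101⟩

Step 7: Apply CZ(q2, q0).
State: -|101⟩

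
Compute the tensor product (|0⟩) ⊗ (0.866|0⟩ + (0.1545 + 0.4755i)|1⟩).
0.866|00⟩ + (0.1545 + 0.4755i)|01⟩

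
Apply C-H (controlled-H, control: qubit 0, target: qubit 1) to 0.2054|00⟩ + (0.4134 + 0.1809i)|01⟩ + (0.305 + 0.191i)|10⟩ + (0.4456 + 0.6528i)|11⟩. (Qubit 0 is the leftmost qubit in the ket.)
0.2054|00⟩ + (0.4134 + 0.1809i)|01⟩ + (0.5308 + 0.5967i)|10⟩ + (-0.09942 - 0.3265i)|11⟩

C-H leaves the control-|0⟩ kets |00⟩, |01⟩ unchanged and applies H to qubit 1 on the control-|1⟩ pair (|10⟩, |11⟩).
H = [[1/√2, 1/√2], [1/√2, -1/√2]].
With a = amp(|10⟩) = (0.305 + 0.191i) and b = amp(|11⟩) = (0.4456 + 0.6528i):
new amp(|10⟩) = (1/√2)·a + (1/√2)·b = (0.5308 + 0.5967i)
new amp(|11⟩) = (1/√2)·a + (-1/√2)·b = (-0.09942 - 0.3265i)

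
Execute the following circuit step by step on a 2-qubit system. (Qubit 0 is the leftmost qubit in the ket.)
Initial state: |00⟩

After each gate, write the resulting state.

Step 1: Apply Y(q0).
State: i|10⟩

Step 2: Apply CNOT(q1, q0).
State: i|10⟩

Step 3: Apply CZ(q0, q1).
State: i|10⟩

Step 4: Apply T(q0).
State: (-1/√2 + (1/√2)i)|10⟩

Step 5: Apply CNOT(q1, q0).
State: (-1/√2 + (1/√2)i)|10⟩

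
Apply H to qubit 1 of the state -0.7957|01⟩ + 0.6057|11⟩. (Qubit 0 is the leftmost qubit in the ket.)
-0.5626|00⟩ + 0.5626|01⟩ + 0.4283|10⟩ - 0.4283|11⟩

H on qubit 1 mixes each pair of kets that differ only in qubit 1: amplitudes (a, b) of (|…0…⟩, |…1…⟩) become ((a + b)/√2, (a − b)/√2). Kets absent from the input have amplitude 0.
(|00⟩, |01⟩): (a, b) = (0, -0.7957) → (-0.5626, 0.5626)
(|10⟩, |11⟩): (a, b) = (0, 0.6057) → (0.4283, -0.4283)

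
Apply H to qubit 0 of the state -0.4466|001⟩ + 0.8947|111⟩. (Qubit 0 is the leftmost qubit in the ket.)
-0.3158|001⟩ + 0.6326|011⟩ - 0.3158|101⟩ - 0.6326|111⟩

H on qubit 0 mixes each pair of kets that differ only in qubit 0: amplitudes (a, b) of (|…0…⟩, |…1…⟩) become ((a + b)/√2, (a − b)/√2). Kets absent from the input have amplitude 0.
(|001⟩, |101⟩): (a, b) = (-0.4466, 0) → (-0.3158, -0.3158)
(|011⟩, |111⟩): (a, b) = (0, 0.8947) → (0.6326, -0.6326)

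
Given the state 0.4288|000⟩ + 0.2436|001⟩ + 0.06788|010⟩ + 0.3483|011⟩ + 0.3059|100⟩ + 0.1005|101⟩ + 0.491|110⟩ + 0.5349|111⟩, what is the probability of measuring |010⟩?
0.004608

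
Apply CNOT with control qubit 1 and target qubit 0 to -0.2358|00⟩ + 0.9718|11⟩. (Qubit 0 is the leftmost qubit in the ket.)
-0.2358|00⟩ + 0.9718|01⟩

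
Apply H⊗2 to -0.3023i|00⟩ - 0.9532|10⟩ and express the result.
(-0.4766 - 0.1512i)|00⟩ + (-0.4766 - 0.1512i)|01⟩ + (0.4766 - 0.1512i)|10⟩ + (0.4766 - 0.1512i)|11⟩

H⊗2 gives amp(|y⟩) = (1/2) Σ_x (−1)^(x·y) amp(|x⟩), where x·y is the number of positions in which both x and y have a 1.
|00⟩: (-0.3023i - 0.9532)/2 = (-0.4766 - 0.1512i)
|01⟩: (-0.3023i - 0.9532)/2 = (-0.4766 - 0.1512i)
|10⟩: (-0.3023i + 0.9532)/2 = (0.4766 - 0.1512i)
|11⟩: (-0.3023i + 0.9532)/2 = (0.4766 - 0.1512i)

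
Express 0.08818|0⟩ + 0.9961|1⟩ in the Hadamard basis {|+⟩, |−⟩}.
0.7667|+⟩ - 0.642|−⟩

With |ψ⟩ = α|0⟩ + β|1⟩, the Hadamard-basis coefficients are ⟨+|ψ⟩ = (α + β)/√2 and ⟨−|ψ⟩ = (α − β)/√2.
Here α = 0.08818, β = 0.9961: (α + β)/√2 = 0.7667, (α − β)/√2 = -0.642.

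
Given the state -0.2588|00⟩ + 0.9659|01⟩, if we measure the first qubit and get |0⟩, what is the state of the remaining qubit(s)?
-0.2588|0⟩ + 0.9659|1⟩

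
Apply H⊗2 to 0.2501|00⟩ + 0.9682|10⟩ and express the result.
0.6092|00⟩ + 0.6092|01⟩ - 0.3591|10⟩ - 0.3591|11⟩

H⊗2 gives amp(|y⟩) = (1/2) Σ_x (−1)^(x·y) amp(|x⟩), where x·y is the number of positions in which both x and y have a 1.
|00⟩: (0.2501 + 0.9682)/2 = 0.6092
|01⟩: (0.2501 + 0.9682)/2 = 0.6092
|10⟩: (0.2501 - 0.9682)/2 = -0.3591
|11⟩: (0.2501 - 0.9682)/2 = -0.3591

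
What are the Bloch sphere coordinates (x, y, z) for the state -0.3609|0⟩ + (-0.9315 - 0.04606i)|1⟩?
(0.6724, 0.03325, -0.7396)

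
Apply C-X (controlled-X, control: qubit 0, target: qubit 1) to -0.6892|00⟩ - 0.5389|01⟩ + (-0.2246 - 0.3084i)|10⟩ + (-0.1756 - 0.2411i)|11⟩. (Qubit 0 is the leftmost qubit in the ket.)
-0.6892|00⟩ - 0.5389|01⟩ + (-0.1756 - 0.2411i)|10⟩ + (-0.2246 - 0.3084i)|11⟩

C-X leaves the control-|0⟩ kets |00⟩, |01⟩ unchanged and applies X to qubit 1 on the control-|1⟩ pair (|10⟩, |11⟩).
X = [[0, 1], [1, 0]].
With a = amp(|10⟩) = (-0.2246 - 0.3084i) and b = amp(|11⟩) = (-0.1756 - 0.2411i):
new amp(|10⟩) = (1)·b = (-0.1756 - 0.2411i)
new amp(|11⟩) = (1)·a = (-0.2246 - 0.3084i)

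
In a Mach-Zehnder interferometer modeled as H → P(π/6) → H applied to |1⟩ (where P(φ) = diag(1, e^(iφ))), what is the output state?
(0.06699 - 0.25i)|0⟩ + (0.933 + 0.25i)|1⟩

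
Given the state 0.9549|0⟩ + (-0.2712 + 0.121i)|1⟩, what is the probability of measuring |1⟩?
0.08819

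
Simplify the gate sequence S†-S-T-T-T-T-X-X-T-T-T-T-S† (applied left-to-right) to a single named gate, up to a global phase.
S†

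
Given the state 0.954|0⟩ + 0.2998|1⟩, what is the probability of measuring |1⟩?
0.08988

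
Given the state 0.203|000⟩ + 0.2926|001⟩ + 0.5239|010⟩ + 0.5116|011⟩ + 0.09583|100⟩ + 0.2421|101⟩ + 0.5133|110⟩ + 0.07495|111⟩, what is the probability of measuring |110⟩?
0.2635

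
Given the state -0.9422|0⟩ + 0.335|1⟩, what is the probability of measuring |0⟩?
0.8877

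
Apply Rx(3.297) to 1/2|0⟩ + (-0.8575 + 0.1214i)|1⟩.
(0.08222 + 0.8549i)|0⟩ + (0.06656 - 0.5079i)|1⟩

Rx(3.297) = [[cos(θ/2), −i·sin(θ/2)], [−i·sin(θ/2), cos(θ/2)]]; θ = 3.297, cos(θ/2) ≈ -0.0776255, sin(θ/2) ≈ 0.996983.
With a = amp(|0⟩) = 1/2 and b = amp(|1⟩) = (-0.8575 + 0.1214i):
new amp(|0⟩) = (-0.0776255)·a + (-0.996983i)·b = (0.08222 + 0.8549i)
new amp(|1⟩) = (-0.996983i)·a + (-0.0776255)·b = (0.06656 - 0.5079i)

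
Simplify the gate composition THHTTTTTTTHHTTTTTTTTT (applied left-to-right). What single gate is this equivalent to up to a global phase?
T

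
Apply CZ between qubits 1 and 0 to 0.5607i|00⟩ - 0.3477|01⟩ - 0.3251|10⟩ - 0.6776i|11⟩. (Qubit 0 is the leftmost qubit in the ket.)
0.5607i|00⟩ - 0.3477|01⟩ - 0.3251|10⟩ + 0.6776i|11⟩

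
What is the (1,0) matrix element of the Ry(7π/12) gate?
0.7934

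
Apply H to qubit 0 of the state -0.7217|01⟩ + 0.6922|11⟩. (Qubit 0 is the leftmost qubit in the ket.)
-0.02086|01⟩ - 0.9998|11⟩

H on qubit 0 mixes each pair of kets that differ only in qubit 0: amplitudes (a, b) of (|…0…⟩, |…1…⟩) become ((a + b)/√2, (a − b)/√2). Kets absent from the input have amplitude 0.
(|01⟩, |11⟩): (a, b) = (-0.7217, 0.6922) → (-0.02086, -0.9998)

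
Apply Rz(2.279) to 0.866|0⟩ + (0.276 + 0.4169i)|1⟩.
(0.362 - 0.7867i)|0⟩ + (-0.2633 + 0.425i)|1⟩

Rz(2.279) = [[e^(−iθ/2), 0], [0, e^(iθ/2)]] with e^(±iθ/2) = cos(θ/2) ± i·sin(θ/2); θ = 2.279, cos(θ/2) ≈ 0.418049, sin(θ/2) ≈ 0.908425.
With a = amp(|0⟩) = 0.866 and b = amp(|1⟩) = (0.276 + 0.4169i):
new amp(|0⟩) = (0.418049 - 0.908425i)·a = (0.362 - 0.7867i)
new amp(|1⟩) = (0.418049 + 0.908425i)·b = (-0.2633 + 0.425i)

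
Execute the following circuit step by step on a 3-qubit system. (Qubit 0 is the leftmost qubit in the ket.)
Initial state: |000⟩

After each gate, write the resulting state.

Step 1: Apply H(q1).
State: 1/√2|000⟩ + 1/√2|010⟩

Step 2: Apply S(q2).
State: 1/√2|000⟩ + 1/√2|010⟩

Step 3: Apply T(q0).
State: 1/√2|000⟩ + 1/√2|010⟩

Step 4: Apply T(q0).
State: 1/√2|000⟩ + 1/√2|010⟩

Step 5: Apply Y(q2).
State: (1/√2)i|001⟩ + (1/√2)i|011⟩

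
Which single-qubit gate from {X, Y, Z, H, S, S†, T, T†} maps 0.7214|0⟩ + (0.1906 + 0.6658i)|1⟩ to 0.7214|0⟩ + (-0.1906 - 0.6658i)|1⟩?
Z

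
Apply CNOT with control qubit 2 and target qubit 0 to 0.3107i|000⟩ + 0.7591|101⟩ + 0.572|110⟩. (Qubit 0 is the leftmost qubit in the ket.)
0.3107i|000⟩ + 0.7591|001⟩ + 0.572|110⟩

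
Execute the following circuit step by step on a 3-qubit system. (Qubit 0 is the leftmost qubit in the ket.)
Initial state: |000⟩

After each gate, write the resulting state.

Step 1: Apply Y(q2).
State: i|001⟩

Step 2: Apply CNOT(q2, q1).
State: i|011⟩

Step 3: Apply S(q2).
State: -|011⟩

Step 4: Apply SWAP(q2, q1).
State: -|011⟩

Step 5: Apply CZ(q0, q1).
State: -|011⟩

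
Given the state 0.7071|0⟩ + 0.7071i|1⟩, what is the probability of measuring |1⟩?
0.5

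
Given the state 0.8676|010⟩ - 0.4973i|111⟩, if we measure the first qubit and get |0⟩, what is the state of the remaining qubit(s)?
|10⟩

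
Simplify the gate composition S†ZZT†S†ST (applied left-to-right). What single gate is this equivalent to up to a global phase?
S†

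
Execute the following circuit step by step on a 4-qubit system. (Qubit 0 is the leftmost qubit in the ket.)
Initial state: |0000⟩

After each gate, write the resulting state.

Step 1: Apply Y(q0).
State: i|1000⟩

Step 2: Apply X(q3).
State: i|1001⟩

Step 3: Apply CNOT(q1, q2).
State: i|1001⟩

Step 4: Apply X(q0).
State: i|0001⟩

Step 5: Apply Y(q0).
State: -|1001⟩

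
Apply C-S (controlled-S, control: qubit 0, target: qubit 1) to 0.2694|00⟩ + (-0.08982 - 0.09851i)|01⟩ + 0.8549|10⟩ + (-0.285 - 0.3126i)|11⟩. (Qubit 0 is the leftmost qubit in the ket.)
0.2694|00⟩ + (-0.08982 - 0.09851i)|01⟩ + 0.8549|10⟩ + (0.3126 - 0.285i)|11⟩

C-S leaves the control-|0⟩ kets |00⟩, |01⟩ unchanged and applies S to qubit 1 on the control-|1⟩ pair (|10⟩, |11⟩).
S = [[1, 0], [0, i]].
With a = amp(|10⟩) = 0.8549 and b = amp(|11⟩) = (-0.285 - 0.3126i):
new amp(|10⟩) = (1)·a = 0.8549
new amp(|11⟩) = (i)·b = (0.3126 - 0.285i)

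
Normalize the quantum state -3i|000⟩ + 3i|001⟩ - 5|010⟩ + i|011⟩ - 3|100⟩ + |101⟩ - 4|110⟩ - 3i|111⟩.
-0.3375i|000⟩ + 0.3375i|001⟩ - 0.5625|010⟩ + 0.1125i|011⟩ - 0.3375|100⟩ + 0.1125|101⟩ - 0.45|110⟩ - 0.3375i|111⟩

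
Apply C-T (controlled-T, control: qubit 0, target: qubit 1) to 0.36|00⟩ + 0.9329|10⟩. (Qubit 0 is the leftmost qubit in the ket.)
0.36|00⟩ + 0.9329|10⟩

C-T leaves the control-|0⟩ kets |00⟩, |01⟩ unchanged and applies T to qubit 1 on the control-|1⟩ pair (|10⟩, |11⟩).
T = [[1, 0], [0, (1/√2 + (1/√2)i)]].
With a = amp(|10⟩) = 0.9329 and b = amp(|11⟩) = 0:
new amp(|10⟩) = (1)·a = 0.9329
new amp(|11⟩) = (1/√2 + (1/√2)i)·b = 0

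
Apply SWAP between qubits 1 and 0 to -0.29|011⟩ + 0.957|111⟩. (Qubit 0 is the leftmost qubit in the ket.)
-0.29|101⟩ + 0.957|111⟩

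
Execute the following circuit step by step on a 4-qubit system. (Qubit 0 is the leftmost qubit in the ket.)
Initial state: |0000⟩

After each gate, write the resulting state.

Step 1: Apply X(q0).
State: |1000⟩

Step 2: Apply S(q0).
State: i|1000⟩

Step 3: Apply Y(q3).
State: -|1001⟩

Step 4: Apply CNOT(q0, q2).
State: -|1011⟩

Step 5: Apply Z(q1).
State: -|1011⟩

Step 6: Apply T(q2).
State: (-1/√2 - (1/√2)i)|1011⟩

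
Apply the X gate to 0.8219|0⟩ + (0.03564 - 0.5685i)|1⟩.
(0.03564 - 0.5685i)|0⟩ + 0.8219|1⟩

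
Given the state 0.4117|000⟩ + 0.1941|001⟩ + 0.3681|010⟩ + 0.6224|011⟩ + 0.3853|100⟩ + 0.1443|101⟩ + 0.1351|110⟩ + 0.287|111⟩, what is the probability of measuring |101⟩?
0.02082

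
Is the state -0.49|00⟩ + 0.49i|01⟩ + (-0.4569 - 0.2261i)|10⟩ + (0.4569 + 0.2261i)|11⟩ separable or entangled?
Entangled

Writing the state as a|00⟩ + b|01⟩ + c|10⟩ + d|11⟩, it is a product state iff ad − bc = 0.
Here (a, b, c, d) = (-0.49, 0.49i, (-0.4569 - 0.2261i), (0.4569 + 0.2261i)): ad − bc = (-0.49)(0.4569 + 0.2261i) − (0.49i)(-0.4569 - 0.2261i) = (-0.3347 + 0.1131i) ≠ 0, so the state is entangled.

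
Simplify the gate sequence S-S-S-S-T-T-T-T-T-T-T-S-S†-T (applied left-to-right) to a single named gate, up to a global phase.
I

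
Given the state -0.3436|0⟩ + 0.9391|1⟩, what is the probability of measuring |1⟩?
0.8819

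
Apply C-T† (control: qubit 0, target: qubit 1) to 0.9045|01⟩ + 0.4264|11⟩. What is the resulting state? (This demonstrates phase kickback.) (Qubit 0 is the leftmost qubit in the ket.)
0.9045|01⟩ + (0.3015 - 0.3015i)|11⟩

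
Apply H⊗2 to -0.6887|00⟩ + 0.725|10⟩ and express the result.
0.01815|00⟩ + 0.01815|01⟩ - 0.7069|10⟩ - 0.7069|11⟩

H⊗2 gives amp(|y⟩) = (1/2) Σ_x (−1)^(x·y) amp(|x⟩), where x·y is the number of positions in which both x and y have a 1.
|00⟩: (-0.6887 + 0.725)/2 = 0.01815
|01⟩: (-0.6887 + 0.725)/2 = 0.01815
|10⟩: (-0.6887 - 0.725)/2 = -0.7069
|11⟩: (-0.6887 - 0.725)/2 = -0.7069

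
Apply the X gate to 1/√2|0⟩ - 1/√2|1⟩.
-1/√2|0⟩ + 1/√2|1⟩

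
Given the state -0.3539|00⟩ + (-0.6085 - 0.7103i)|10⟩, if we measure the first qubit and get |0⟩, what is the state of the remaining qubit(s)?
-|0⟩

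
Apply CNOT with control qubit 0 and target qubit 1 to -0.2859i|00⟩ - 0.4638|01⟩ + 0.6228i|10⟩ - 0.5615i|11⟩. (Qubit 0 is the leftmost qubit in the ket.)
-0.2859i|00⟩ - 0.4638|01⟩ - 0.5615i|10⟩ + 0.6228i|11⟩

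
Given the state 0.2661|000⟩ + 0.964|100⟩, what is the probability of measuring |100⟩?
0.9293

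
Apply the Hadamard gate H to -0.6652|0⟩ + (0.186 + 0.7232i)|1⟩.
(-0.3388 + 0.5114i)|0⟩ + (-0.6019 - 0.5114i)|1⟩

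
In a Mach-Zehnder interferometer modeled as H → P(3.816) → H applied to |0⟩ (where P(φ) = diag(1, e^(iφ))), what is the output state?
(0.1095 - 0.3122i)|0⟩ + (0.8905 + 0.3122i)|1⟩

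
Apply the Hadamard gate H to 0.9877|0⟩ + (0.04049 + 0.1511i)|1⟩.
(0.727 + 0.1068i)|0⟩ + (0.6698 - 0.1068i)|1⟩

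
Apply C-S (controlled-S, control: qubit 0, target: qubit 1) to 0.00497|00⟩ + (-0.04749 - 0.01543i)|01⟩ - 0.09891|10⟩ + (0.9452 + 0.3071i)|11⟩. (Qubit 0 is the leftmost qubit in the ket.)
0.00497|00⟩ + (-0.04749 - 0.01543i)|01⟩ - 0.09891|10⟩ + (-0.3071 + 0.9452i)|11⟩

C-S leaves the control-|0⟩ kets |00⟩, |01⟩ unchanged and applies S to qubit 1 on the control-|1⟩ pair (|10⟩, |11⟩).
S = [[1, 0], [0, i]].
With a = amp(|10⟩) = -0.09891 and b = amp(|11⟩) = (0.9452 + 0.3071i):
new amp(|10⟩) = (1)·a = -0.09891
new amp(|11⟩) = (i)·b = (-0.3071 + 0.9452i)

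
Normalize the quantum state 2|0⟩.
|0⟩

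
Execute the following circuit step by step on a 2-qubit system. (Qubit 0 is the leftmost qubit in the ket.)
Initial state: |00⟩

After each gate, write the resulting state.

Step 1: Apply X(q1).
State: |01⟩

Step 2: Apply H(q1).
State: 1/√2|00⟩ - 1/√2|01⟩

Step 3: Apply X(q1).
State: -1/√2|00⟩ + 1/√2|01⟩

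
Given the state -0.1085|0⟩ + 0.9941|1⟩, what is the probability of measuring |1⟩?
0.9882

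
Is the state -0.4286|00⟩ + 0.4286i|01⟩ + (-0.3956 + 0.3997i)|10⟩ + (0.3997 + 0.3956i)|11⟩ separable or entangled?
Separable

Writing the state as a|00⟩ + b|01⟩ + c|10⟩ + d|11⟩, it is a product state iff ad − bc = 0.
Here (a, b, c, d) = (-0.4286, 0.4286i, (-0.3956 + 0.3997i), (0.3997 + 0.3956i)): ad − bc = (-0.4286)(0.3997 + 0.3956i) − (0.4286i)(-0.3956 + 0.3997i) = 0, so the state is separable.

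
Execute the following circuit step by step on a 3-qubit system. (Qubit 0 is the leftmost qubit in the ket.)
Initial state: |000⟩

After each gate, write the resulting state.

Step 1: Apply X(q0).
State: |100⟩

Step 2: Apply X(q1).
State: |110⟩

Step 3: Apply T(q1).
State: (1/√2 + (1/√2)i)|110⟩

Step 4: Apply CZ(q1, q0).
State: (-1/√2 - (1/√2)i)|110⟩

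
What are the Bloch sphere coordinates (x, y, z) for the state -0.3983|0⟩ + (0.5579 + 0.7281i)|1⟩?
(-0.4444, -0.58, -0.6827)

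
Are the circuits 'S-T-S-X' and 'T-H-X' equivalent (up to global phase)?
No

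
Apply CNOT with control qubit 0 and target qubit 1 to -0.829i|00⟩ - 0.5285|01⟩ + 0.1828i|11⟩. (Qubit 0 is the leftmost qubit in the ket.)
-0.829i|00⟩ - 0.5285|01⟩ + 0.1828i|10⟩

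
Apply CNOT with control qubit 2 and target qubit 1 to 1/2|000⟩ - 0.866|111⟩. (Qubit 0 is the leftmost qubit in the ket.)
1/2|000⟩ - 0.866|101⟩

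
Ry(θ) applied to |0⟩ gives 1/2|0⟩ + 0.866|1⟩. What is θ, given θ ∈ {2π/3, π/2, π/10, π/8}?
2π/3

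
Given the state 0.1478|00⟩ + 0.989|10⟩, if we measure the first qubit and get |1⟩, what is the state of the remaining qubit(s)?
|0⟩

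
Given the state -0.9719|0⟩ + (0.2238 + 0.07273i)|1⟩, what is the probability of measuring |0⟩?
0.9446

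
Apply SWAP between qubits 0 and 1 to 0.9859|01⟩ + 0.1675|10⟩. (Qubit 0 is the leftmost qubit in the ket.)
0.1675|01⟩ + 0.9859|10⟩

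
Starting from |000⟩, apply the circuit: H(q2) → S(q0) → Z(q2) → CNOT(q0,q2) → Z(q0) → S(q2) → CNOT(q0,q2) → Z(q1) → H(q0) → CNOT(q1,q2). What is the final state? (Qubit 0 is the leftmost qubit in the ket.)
1/2|000⟩ - (1/2)i|001⟩ + 1/2|100⟩ - (1/2)i|101⟩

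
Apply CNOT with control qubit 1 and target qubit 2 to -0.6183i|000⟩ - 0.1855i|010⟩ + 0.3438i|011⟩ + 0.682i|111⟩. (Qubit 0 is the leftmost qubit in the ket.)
-0.6183i|000⟩ + 0.3438i|010⟩ - 0.1855i|011⟩ + 0.682i|110⟩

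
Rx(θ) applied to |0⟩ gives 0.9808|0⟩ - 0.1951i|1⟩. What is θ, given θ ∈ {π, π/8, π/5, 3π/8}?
π/8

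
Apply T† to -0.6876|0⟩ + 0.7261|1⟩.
-0.6876|0⟩ + (0.5134 - 0.5134i)|1⟩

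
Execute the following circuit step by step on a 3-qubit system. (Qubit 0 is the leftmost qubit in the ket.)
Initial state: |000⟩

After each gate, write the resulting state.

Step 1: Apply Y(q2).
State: i|001⟩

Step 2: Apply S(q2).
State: -|001⟩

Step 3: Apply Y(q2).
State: i|000⟩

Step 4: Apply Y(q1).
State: -|010⟩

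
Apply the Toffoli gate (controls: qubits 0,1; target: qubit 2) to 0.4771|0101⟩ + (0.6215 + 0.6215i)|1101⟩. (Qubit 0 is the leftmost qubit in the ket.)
0.4771|0101⟩ + (0.6215 + 0.6215i)|1111⟩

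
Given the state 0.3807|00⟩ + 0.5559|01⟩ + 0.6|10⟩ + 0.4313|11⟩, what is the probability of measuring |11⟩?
0.186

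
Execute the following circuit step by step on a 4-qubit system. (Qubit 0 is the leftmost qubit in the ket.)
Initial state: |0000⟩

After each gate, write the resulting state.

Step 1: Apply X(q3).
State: |0001⟩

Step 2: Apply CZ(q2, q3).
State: |0001⟩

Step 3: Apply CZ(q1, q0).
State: |0001⟩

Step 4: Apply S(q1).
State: |0001⟩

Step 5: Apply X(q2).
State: |0011⟩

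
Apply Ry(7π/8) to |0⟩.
0.1951|0⟩ + 0.9808|1⟩

Ry(7π/8) = [[cos(θ/2), −sin(θ/2)], [sin(θ/2), cos(θ/2)]]; θ = 7π/8, cos(θ/2) ≈ 0.19509, sin(θ/2) ≈ 0.980785.
With a = amp(|0⟩) = 1 and b = amp(|1⟩) = 0:
new amp(|0⟩) = (0.19509)·a + (-0.980785)·b = 0.1951
new amp(|1⟩) = (0.980785)·a + (0.19509)·b = 0.9808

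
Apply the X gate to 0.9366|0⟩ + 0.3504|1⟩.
0.3504|0⟩ + 0.9366|1⟩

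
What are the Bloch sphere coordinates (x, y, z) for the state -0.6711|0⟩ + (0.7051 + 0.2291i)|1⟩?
(-0.9464, -0.3075, -0.09928)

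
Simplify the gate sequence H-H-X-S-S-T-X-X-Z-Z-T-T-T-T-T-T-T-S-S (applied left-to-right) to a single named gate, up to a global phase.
X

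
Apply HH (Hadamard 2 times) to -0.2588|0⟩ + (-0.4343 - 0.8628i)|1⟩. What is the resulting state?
-0.2588|0⟩ + (-0.4343 - 0.8628i)|1⟩

H² = I, so an even number of Hadamards cancels: H^2 = I and the state is unchanged.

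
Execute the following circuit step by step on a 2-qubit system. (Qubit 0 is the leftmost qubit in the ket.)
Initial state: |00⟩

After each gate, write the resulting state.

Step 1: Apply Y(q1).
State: i|01⟩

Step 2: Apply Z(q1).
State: -i|01⟩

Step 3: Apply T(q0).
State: -i|01⟩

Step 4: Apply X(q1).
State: -i|00⟩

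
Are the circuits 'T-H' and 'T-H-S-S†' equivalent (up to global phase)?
Yes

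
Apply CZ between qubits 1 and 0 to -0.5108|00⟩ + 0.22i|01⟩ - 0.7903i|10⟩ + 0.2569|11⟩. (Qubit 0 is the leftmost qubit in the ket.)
-0.5108|00⟩ + 0.22i|01⟩ - 0.7903i|10⟩ - 0.2569|11⟩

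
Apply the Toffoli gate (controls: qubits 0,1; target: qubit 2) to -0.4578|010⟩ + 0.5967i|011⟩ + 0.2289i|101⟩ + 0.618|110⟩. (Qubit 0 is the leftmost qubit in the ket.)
-0.4578|010⟩ + 0.5967i|011⟩ + 0.2289i|101⟩ + 0.618|111⟩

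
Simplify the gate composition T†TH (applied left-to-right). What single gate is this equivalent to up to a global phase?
H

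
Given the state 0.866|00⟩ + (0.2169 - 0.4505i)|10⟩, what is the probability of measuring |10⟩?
0.25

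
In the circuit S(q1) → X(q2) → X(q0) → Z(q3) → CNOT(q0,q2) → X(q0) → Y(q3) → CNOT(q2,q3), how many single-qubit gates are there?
6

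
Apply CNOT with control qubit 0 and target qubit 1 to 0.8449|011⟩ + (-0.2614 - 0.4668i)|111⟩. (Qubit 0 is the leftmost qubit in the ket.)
0.8449|011⟩ + (-0.2614 - 0.4668i)|101⟩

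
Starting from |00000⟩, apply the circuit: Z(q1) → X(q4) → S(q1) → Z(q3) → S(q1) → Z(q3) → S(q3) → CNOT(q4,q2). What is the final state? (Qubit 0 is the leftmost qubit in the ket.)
|00101⟩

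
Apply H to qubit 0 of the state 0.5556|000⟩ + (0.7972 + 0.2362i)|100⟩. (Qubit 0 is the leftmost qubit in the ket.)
(0.9566 + 0.167i)|000⟩ + (-0.1708 - 0.167i)|100⟩

H on qubit 0 mixes each pair of kets that differ only in qubit 0: amplitudes (a, b) of (|…0…⟩, |…1…⟩) become ((a + b)/√2, (a − b)/√2). Kets absent from the input have amplitude 0.
(|000⟩, |100⟩): (a, b) = (0.5556, (0.7972 + 0.2362i)) → ((0.9566 + 0.167i), (-0.1708 - 0.167i))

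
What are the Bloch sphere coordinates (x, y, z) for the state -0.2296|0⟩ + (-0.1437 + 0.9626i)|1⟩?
(0.06599, -0.442, -0.8945)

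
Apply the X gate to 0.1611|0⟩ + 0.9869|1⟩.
0.9869|0⟩ + 0.1611|1⟩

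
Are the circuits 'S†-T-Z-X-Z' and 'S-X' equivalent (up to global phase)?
No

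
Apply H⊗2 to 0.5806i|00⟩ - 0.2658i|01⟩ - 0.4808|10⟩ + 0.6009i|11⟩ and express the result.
(-0.2404 + 0.4579i)|00⟩ + (-0.2404 + 0.1228i)|01⟩ + (0.2404 - 0.1431i)|10⟩ + (0.2404 + 0.7237i)|11⟩

H⊗2 gives amp(|y⟩) = (1/2) Σ_x (−1)^(x·y) amp(|x⟩), where x·y is the number of positions in which both x and y have a 1.
|00⟩: (0.5806i - 0.2658i - 0.4808 + 0.6009i)/2 = (-0.2404 + 0.4579i)
|01⟩: (0.5806i + 0.2658i - 0.4808 - 0.6009i)/2 = (-0.2404 + 0.1228i)
|10⟩: (0.5806i - 0.2658i + 0.4808 - 0.6009i)/2 = (0.2404 - 0.1431i)
|11⟩: (0.5806i + 0.2658i + 0.4808 + 0.6009i)/2 = (0.2404 + 0.7237i)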